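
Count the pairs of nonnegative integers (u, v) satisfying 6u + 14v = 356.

gcd(14, 6) = 2  (14 = 2*6 + 2, 6 = 3*2).
Back-substituting, 6*(-2) + 14*(1) = 2.
Scale by 178: one solution is (-356, 178). Reduce u mod 7: (1, 25).
General: u = 1 + 7t, v = 25 - 3t.
u ≥ 0 ⇒ t ≥ 0; v ≥ 0 ⇒ t ≤ 8. So t ∈ [0, 8]: 9 solutions.

9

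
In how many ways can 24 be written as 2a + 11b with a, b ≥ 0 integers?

2

gcd(11, 2):
  11 = 5·2 + 1
  2 = 2·1
so gcd(11, 2) = 1.
Back-substitute for Bézout coefficients:
  1 = 11 - 5·2
  ... = 2·(-5) + 11·(1)
Scale by 24: one solution is (-120, 24). Reduce a mod 11: (1, 2).
General: a = 1 + 11t, b = 2 - 2t.
a ≥ 0 ⇒ t ≥ 0; b ≥ 0 ⇒ t ≤ 1. So t ∈ [0, 1]: 2 solutions.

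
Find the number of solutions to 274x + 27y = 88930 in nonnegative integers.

gcd(274, 27) = 1  (274 = 10*27 + 4, 27 = 6*4 + 3, 4 = 1*3 + 1, 3 = 3*1).
Back-substituting, 274*(7) + 27*(-71) = 1.
Scale by 88930: one solution is (622510, -6314030). Reduce x mod 27: (25, 3040).
General: x = 25 + 27t, y = 3040 - 274t.
x ≥ 0 ⇒ t ≥ 0; y ≥ 0 ⇒ t ≤ 11. So t ∈ [0, 11]: 12 solutions.

12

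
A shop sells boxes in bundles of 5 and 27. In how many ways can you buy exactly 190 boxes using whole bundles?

2

Need nonnegative integers with 5j + 27k = 190.
gcd(5, 27) = 1, and 5·(11) + 27·(-2) = 1.
So (j₀, k₀) = (2090, -380); general j = 2090 + 27t, k = -380 - 5t.
j ≥ 0 ⇒ t ≥ -77; k ≥ 0 ⇒ t ≤ -76. That's 2 values of t.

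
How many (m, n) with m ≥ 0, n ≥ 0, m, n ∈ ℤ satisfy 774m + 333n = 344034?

12

gcd(774, 333) = 9  (774 = 2×333 + 108, 333 = 3×108 + 9, 108 = 12×9).
Back-substituting, 774×(-3) + 333×(7) = 9.
Scale by 38226: one solution is (-114678, 267582). Reduce m mod 37: (22, 982).
General: m = 22 + 37t, n = 982 - 86t.
m ≥ 0 ⇒ t ≥ 0; n ≥ 0 ⇒ t ≤ 11. So t ∈ [0, 11]: 12 solutions.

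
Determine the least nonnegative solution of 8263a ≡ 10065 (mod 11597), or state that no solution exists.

gcd(11597, 8263):
  11597 = 1·8263 + 3334
  8263 = 2·3334 + 1595
  3334 = 2·1595 + 144
  1595 = 11·144 + 11
  144 = 13·11 + 1
  11 = 11·1
so gcd(11597, 8263) = 1.
1 divides 10065, so solutions exist.
Back-substitute for Bézout coefficients:
  1 = 144 - 13·11
  ... = 8263·(-1047) + 11597·(746)
So 8263·(-1047) ≡ 1 (mod 11597); multiply by 10065: a ≡ -10538055 (mod 11597).
Smallest nonnegative: a = -10538055 mod 11597 = 3618.

3618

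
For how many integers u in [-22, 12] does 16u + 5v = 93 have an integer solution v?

gcd(16, 5) = 1  (16 = 3×5 + 1, 5 = 5×1).
Back-substituting, 16×(1) + 5×(-3) = 1.
Scale by 93: particular solution (93, -279); reduce u mod 5: (3, 9).
General solution: u = 3 + 5t, v = 9 - 16t for integer t.
-22 ≤ 3 + 5t ≤ 12 gives t ∈ [-5, 1], which is 7 values.

7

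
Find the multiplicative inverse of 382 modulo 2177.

1647

gcd(2177, 382) = 1  (2177 = 5×382 + 267, 382 = 1×267 + 115, 267 = 2×115 + 37, 115 = 3×37 + 4, 37 = 9×4 + 1, 4 = 4×1).
Back-substituting, 382×(-530) + 2177×(93) = 1.
So 382×-530 ≡ 1 (mod 2177), and -530 mod 2177 = 1647.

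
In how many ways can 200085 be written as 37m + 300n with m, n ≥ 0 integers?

gcd(300, 37):
  300 = 8*37 + 4
  37 = 9*4 + 1
  4 = 4*1
so gcd(300, 37) = 1.
Back-substitute for Bézout coefficients:
  1 = 37 - 9*4
  ... = 37*(73) + 300*(-9)
Scale by 200085: one solution is (14606205, -1800765). Reduce m mod 300: (105, 654).
General: m = 105 + 300t, n = 654 - 37t.
m ≥ 0 ⇒ t ≥ 0; n ≥ 0 ⇒ t ≤ 17. So t ∈ [0, 17]: 18 solutions.

18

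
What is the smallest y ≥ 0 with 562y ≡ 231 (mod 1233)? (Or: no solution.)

gcd(1233, 562) = 1.
1 divides 231, so solutions exist.
By Bézout, 562×(-362) + 1233×(165) = 1.
So 562×(-362) ≡ 1 (mod 1233); multiply by 231: y ≡ -83622 (mod 1233).
Smallest nonnegative: y = -83622 mod 1233 = 222.

222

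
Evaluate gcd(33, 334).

1

gcd(334, 33) = 1  (334 = 10·33 + 4, 33 = 8·4 + 1, 4 = 4·1).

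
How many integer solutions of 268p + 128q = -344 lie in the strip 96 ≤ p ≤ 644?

gcd(268, 128):
  268 = 2·128 + 12
  128 = 10·12 + 8
  12 = 1·8 + 4
  8 = 2·4
so gcd(268, 128) = 4.
Back-substitute for Bézout coefficients:
  4 = 12 - 1·8
  ... = 268·(11) + 128·(-23)
Scale by -86: particular solution (-946, 1978); reduce p mod 32: (14, -32).
General solution: p = 14 + 32t, q = -32 - 67t for integer t.
96 ≤ 14 + 32t ≤ 644 gives t ∈ [3, 19], which is 17 values.

17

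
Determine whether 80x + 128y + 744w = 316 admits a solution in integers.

no

gcd(128, 80) = 16  (128 = 1×80 + 48, 80 = 1×48 + 32, 48 = 1×32 + 16, 32 = 2×16).
gcd(16, 744) = 8.
8 does not divide 316 (remainder 4), so no integer solutions.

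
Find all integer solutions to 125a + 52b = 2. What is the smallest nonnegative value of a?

gcd(125, 52) = 1  (125 = 2·52 + 21, 52 = 2·21 + 10, 21 = 2·10 + 1, 10 = 10·1).
1 divides 2, so solutions exist.
Back-substituting, 125·(5) + 52·(-12) = 1.
Scale by 2/1 = 2: (a₀, b₀) = (10, -24).
General solution: a = 10 + 52t, b = -24 - 125t for integer t.
a ≥ 0: smallest is 10 mod 52 = 10 (at t = 0), with b = -24.

10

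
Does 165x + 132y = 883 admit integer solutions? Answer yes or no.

no

gcd(165, 132) = 33  (165 = 1·132 + 33, 132 = 4·33).
33 does not divide 883 (remainder 25), so no integer solutions.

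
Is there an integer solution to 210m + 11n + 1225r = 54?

gcd(210, 11) = 1.
gcd(1, 1225) = 1.
1 divides 54, so integer solutions exist.

yes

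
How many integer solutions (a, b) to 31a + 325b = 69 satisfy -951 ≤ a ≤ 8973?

gcd(325, 31) = 1  (325 = 10·31 + 15, 31 = 2·15 + 1, 15 = 15·1).
Back-substituting, 31·(21) + 325·(-2) = 1.
Scale by 69: particular solution (1449, -138); reduce a mod 325: (149, -14).
General solution: a = 149 + 325t, b = -14 - 31t for integer t.
-951 ≤ 149 + 325t ≤ 8973 gives t ∈ [-3, 27], which is 31 values.

31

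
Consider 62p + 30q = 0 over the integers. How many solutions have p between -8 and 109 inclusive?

gcd(62, 30):
  62 = 2*30 + 2
  30 = 15*2
so gcd(62, 30) = 2.
Back-substitute for Bézout coefficients:
  2 = 62 - 2*30
  ... = 62*(1) + 30*(-2)
Scale by 0: particular solution (0, 0); reduce p mod 15: (0, 0).
General solution: p = 0 + 15t, q = 0 - 31t for integer t.
-8 ≤ 0 + 15t ≤ 109 gives t ∈ [0, 7], which is 8 values.

8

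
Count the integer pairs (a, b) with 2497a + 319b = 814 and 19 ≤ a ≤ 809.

gcd(2497, 319) = 11  (2497 = 7·319 + 264, 319 = 1·264 + 55, 264 = 4·55 + 44, 55 = 1·44 + 11, 44 = 4·11).
Back-substituting, 2497·(-6) + 319·(47) = 11.
Scale by 74: particular solution (-444, 3478); reduce a mod 29: (20, -154).
General solution: a = 20 + 29t, b = -154 - 227t for integer t.
19 ≤ 20 + 29t ≤ 809 gives t ∈ [0, 27], which is 28 values.

28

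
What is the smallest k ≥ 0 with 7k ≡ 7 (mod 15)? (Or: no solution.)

gcd(15, 7):
  15 = 2*7 + 1
  7 = 7*1
so gcd(15, 7) = 1.
1 divides 7, so solutions exist.
Back-substitute for Bézout coefficients:
  1 = 15 - 2*7
  ... = 7*(-2) + 15*(1)
So 7*(-2) ≡ 1 (mod 15); multiply by 7: k ≡ -14 (mod 15).
Smallest nonnegative: k = -14 mod 15 = 1.

1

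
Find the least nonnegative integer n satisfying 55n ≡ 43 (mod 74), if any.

25

gcd(74, 55):
  74 = 1·55 + 19
  55 = 2·19 + 17
  19 = 1·17 + 2
  17 = 8·2 + 1
  2 = 2·1
so gcd(74, 55) = 1.
1 divides 43, so solutions exist.
Back-substitute for Bézout coefficients:
  1 = 17 - 8·2
  ... = 55·(35) + 74·(-26)
So 55·(35) ≡ 1 (mod 74); multiply by 43: n ≡ 1505 (mod 74).
Smallest nonnegative: n = 1505 mod 74 = 25.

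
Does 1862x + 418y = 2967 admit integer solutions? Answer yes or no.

gcd(1862, 418) = 38  (1862 = 4*418 + 190, 418 = 2*190 + 38, 190 = 5*38).
38 does not divide 2967 (remainder 3), so no integer solutions.

no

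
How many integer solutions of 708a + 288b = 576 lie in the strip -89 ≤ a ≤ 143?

9

gcd(708, 288):
  708 = 2·288 + 132
  288 = 2·132 + 24
  132 = 5·24 + 12
  24 = 2·12
so gcd(708, 288) = 12.
Back-substitute for Bézout coefficients:
  12 = 132 - 5·24
  ... = 708·(11) + 288·(-27)
Scale by 48: particular solution (528, -1296); reduce a mod 24: (0, 2).
General solution: a = 0 + 24t, b = 2 - 59t for integer t.
-89 ≤ 0 + 24t ≤ 143 gives t ∈ [-3, 5], which is 9 values.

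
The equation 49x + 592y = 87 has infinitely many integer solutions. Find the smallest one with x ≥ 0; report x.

gcd(592, 49):
  592 = 12·49 + 4
  49 = 12·4 + 1
  4 = 4·1
so gcd(592, 49) = 1.
1 divides 87, so solutions exist.
Back-substitute for Bézout coefficients:
  1 = 49 - 12·4
  ... = 49·(145) + 592·(-12)
Scale by 87/1 = 87: (x₀, y₀) = (12615, -1044).
General solution: x = 12615 + 592t, y = -1044 - 49t for integer t.
x ≥ 0: smallest is 12615 mod 592 = 183 (at t = -21), with y = -15.

183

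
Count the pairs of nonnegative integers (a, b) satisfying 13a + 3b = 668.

17

gcd(13, 3):
  13 = 4·3 + 1
  3 = 3·1
so gcd(13, 3) = 1.
Back-substitute for Bézout coefficients:
  1 = 13 - 4·3
  ... = 13·(1) + 3·(-4)
Scale by 668: one solution is (668, -2672). Reduce a mod 3: (2, 214).
General: a = 2 + 3t, b = 214 - 13t.
a ≥ 0 ⇒ t ≥ 0; b ≥ 0 ⇒ t ≤ 16. So t ∈ [0, 16]: 17 solutions.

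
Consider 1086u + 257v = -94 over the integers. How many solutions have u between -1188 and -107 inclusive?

gcd(1086, 257) = 1.
By Bézout, 1086·(-31) + 257·(131) = 1.
Particular solution: (87, -368).
General solution: u = 87 + 257t, v = -368 - 1086t for integer t.
-1188 ≤ 87 + 257t ≤ -107 gives t ∈ [-4, -1], which is 4 values.

4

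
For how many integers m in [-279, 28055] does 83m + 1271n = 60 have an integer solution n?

22

gcd(1271, 83) = 1.
By Bézout, 83×(-245) + 1271×(16) = 1.
Particular solution: (552, -36).
General solution: m = 552 + 1271t, n = -36 - 83t for integer t.
-279 ≤ 552 + 1271t ≤ 28055 gives t ∈ [0, 21], which is 22 values.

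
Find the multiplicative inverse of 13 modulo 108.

25

gcd(108, 13) = 1.
By Bézout, 13×(25) + 108×(-3) = 1.
So 13×25 ≡ 1 (mod 108), and 25 mod 108 = 25.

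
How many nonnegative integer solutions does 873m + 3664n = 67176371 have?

21

gcd(3664, 873) = 1  (3664 = 4*873 + 172, 873 = 5*172 + 13, 172 = 13*13 + 3, 13 = 4*3 + 1, 3 = 3*1).
Back-substituting, 873*(1129) + 3664*(-269) = 1.
Scale by 67176371: one solution is (75842122859, -18070443799). Reduce m mod 3664: (1243, 18038).
General: m = 1243 + 3664t, n = 18038 - 873t.
m ≥ 0 ⇒ t ≥ 0; n ≥ 0 ⇒ t ≤ 20. So t ∈ [0, 20]: 21 solutions.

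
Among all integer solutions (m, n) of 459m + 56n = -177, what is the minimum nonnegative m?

45

gcd(459, 56) = 1  (459 = 8×56 + 11, 56 = 5×11 + 1, 11 = 11×1).
1 divides -177, so solutions exist.
Back-substituting, 459×(-5) + 56×(41) = 1.
Scale by -177/1 = -177: (m₀, n₀) = (885, -7257).
General solution: m = 885 + 56t, n = -7257 - 459t for integer t.
m ≥ 0: smallest is 885 mod 56 = 45 (at t = -15), with n = -372.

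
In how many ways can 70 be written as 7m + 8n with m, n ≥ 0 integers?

gcd(8, 7) = 1  (8 = 1*7 + 1, 7 = 7*1).
Back-substituting, 7*(-1) + 8*(1) = 1.
Scale by 70: one solution is (-70, 70). Reduce m mod 8: (2, 7).
General: m = 2 + 8t, n = 7 - 7t.
m ≥ 0 ⇒ t ≥ 0; n ≥ 0 ⇒ t ≤ 1. So t ∈ [0, 1]: 2 solutions.

2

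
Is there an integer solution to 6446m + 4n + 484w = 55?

gcd(6446, 4) = 2  (6446 = 1611*4 + 2, 4 = 2*2).
gcd(2, 484) = 2.
2 does not divide 55 (remainder 1), so no integer solutions.

no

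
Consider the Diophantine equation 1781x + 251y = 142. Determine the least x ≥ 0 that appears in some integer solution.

gcd(1781, 251) = 1  (1781 = 7×251 + 24, 251 = 10×24 + 11, 24 = 2×11 + 2, 11 = 5×2 + 1, 2 = 2×1).
1 divides 142, so solutions exist.
Back-substituting, 1781×(-115) + 251×(816) = 1.
Scale by 142/1 = 142: (x₀, y₀) = (-16330, 115872).
General solution: x = -16330 + 251t, y = 115872 - 1781t for integer t.
x ≥ 0: smallest is -16330 mod 251 = 236 (at t = 66), with y = -1674.

236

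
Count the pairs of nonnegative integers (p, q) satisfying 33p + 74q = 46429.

gcd(74, 33) = 1  (74 = 2×33 + 8, 33 = 4×8 + 1, 8 = 8×1).
Back-substituting, 33×(9) + 74×(-4) = 1.
Scale by 46429: one solution is (417861, -185716). Reduce p mod 74: (57, 602).
General: p = 57 + 74t, q = 602 - 33t.
p ≥ 0 ⇒ t ≥ 0; q ≥ 0 ⇒ t ≤ 18. So t ∈ [0, 18]: 19 solutions.

19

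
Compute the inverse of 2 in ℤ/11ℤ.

gcd(11, 2):
  11 = 5·2 + 1
  2 = 2·1
so gcd(11, 2) = 1.
Back-substitute for Bézout coefficients:
  1 = 11 - 5·2
  ... = 2·(-5) + 11·(1)
So 2·-5 ≡ 1 (mod 11), and -5 mod 11 = 6.

6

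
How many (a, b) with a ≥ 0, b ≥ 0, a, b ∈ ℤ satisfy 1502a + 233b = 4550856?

gcd(1502, 233) = 1  (1502 = 6·233 + 104, 233 = 2·104 + 25, 104 = 4·25 + 4, 25 = 6·4 + 1, 4 = 4·1).
Back-substituting, 1502·(-56) + 233·(361) = 1.
Scale by 4550856: one solution is (-254847936, 1642859016). Reduce a mod 233: (8, 19480).
General: a = 8 + 233t, b = 19480 - 1502t.
a ≥ 0 ⇒ t ≥ 0; b ≥ 0 ⇒ t ≤ 12. So t ∈ [0, 12]: 13 solutions.

13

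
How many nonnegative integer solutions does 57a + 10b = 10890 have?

gcd(57, 10) = 1  (57 = 5·10 + 7, 10 = 1·7 + 3, 7 = 2·3 + 1, 3 = 3·1).
Back-substituting, 57·(3) + 10·(-17) = 1.
Scale by 10890: one solution is (32670, -185130). Reduce a mod 10: (0, 1089).
General: a = 0 + 10t, b = 1089 - 57t.
a ≥ 0 ⇒ t ≥ 0; b ≥ 0 ⇒ t ≤ 19. So t ∈ [0, 19]: 20 solutions.

20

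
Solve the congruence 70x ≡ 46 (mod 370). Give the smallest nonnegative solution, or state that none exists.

gcd(370, 70):
  370 = 5*70 + 20
  70 = 3*20 + 10
  20 = 2*10
so gcd(370, 70) = 10.
10 does not divide 46, so the congruence has no solution.

no solution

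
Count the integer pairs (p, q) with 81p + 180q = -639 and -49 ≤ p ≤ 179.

11

gcd(180, 81):
  180 = 2×81 + 18
  81 = 4×18 + 9
  18 = 2×9
so gcd(180, 81) = 9.
Back-substitute for Bézout coefficients:
  9 = 81 - 4×18
  ... = 81×(9) + 180×(-4)
Scale by -71: particular solution (-639, 284); reduce p mod 20: (1, -4).
General solution: p = 1 + 20t, q = -4 - 9t for integer t.
-49 ≤ 1 + 20t ≤ 179 gives t ∈ [-2, 8], which is 11 values.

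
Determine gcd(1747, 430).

gcd(1747, 430):
  1747 = 4*430 + 27
  430 = 15*27 + 25
  27 = 1*25 + 2
  25 = 12*2 + 1
  2 = 2*1
so gcd(1747, 430) = 1.

1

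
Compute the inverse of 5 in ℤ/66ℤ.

53

gcd(66, 5) = 1  (66 = 13×5 + 1, 5 = 5×1).
Back-substituting, 5×(-13) + 66×(1) = 1.
So 5×-13 ≡ 1 (mod 66), and -13 mod 66 = 53.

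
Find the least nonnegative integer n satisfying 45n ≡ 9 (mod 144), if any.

13

gcd(144, 45) = 9.
9 divides 9, so solutions exist.
By Bézout, 45·(-3) + 144·(1) = 9.
So 45·(-3) ≡ 9 (mod 144); multiply by 1: n ≡ -3 (mod 16).
Smallest nonnegative: n = -3 mod 16 = 13.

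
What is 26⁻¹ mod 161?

gcd(161, 26):
  161 = 6·26 + 5
  26 = 5·5 + 1
  5 = 5·1
so gcd(161, 26) = 1.
Back-substitute for Bézout coefficients:
  1 = 26 - 5·5
  ... = 26·(31) + 161·(-5)
So 26·31 ≡ 1 (mod 161), and 31 mod 161 = 31.

31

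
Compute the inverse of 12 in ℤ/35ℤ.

3

gcd(35, 12) = 1.
By Bézout, 12×(3) + 35×(-1) = 1.
So 12×3 ≡ 1 (mod 35), and 3 mod 35 = 3.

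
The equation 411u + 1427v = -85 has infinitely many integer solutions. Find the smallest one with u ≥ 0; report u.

1215

gcd(1427, 411) = 1.
1 divides -85, so solutions exist.
By Bézout, 411*(-434) + 1427*(125) = 1.
Scale by -85/1 = -85: (u₀, v₀) = (36890, -10625).
General solution: u = 36890 + 1427t, v = -10625 - 411t for integer t.
u ≥ 0: smallest is 36890 mod 1427 = 1215 (at t = -25), with v = -350.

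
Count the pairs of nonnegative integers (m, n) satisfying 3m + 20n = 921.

16

gcd(20, 3) = 1  (20 = 6·3 + 2, 3 = 1·2 + 1, 2 = 2·1).
Back-substituting, 3·(7) + 20·(-1) = 1.
Scale by 921: one solution is (6447, -921). Reduce m mod 20: (7, 45).
General: m = 7 + 20t, n = 45 - 3t.
m ≥ 0 ⇒ t ≥ 0; n ≥ 0 ⇒ t ≤ 15. So t ∈ [0, 15]: 16 solutions.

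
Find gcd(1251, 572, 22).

1

gcd(1251, 572) = 1  (1251 = 2*572 + 107, 572 = 5*107 + 37, 107 = 2*37 + 33, 37 = 1*33 + 4, 33 = 8*4 + 1, 4 = 4*1).
gcd(1, 22) = 1.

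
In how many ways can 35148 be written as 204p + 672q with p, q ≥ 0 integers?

gcd(672, 204):
  672 = 3×204 + 60
  204 = 3×60 + 24
  60 = 2×24 + 12
  24 = 2×12
so gcd(672, 204) = 12.
Back-substitute for Bézout coefficients:
  12 = 60 - 2×24
  ... = 204×(-23) + 672×(7)
Scale by 2929: one solution is (-67367, 20503). Reduce p mod 56: (1, 52).
General: p = 1 + 56t, q = 52 - 17t.
p ≥ 0 ⇒ t ≥ 0; q ≥ 0 ⇒ t ≤ 3. So t ∈ [0, 3]: 4 solutions.

4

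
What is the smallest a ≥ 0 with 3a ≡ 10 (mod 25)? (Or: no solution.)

gcd(25, 3):
  25 = 8·3 + 1
  3 = 3·1
so gcd(25, 3) = 1.
1 divides 10, so solutions exist.
Back-substitute for Bézout coefficients:
  1 = 25 - 8·3
  ... = 3·(-8) + 25·(1)
So 3·(-8) ≡ 1 (mod 25); multiply by 10: a ≡ -80 (mod 25).
Smallest nonnegative: a = -80 mod 25 = 20.

20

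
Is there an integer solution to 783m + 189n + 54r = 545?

no

gcd(783, 189) = 27  (783 = 4×189 + 27, 189 = 7×27).
gcd(27, 54) = 27.
27 does not divide 545 (remainder 5), so no integer solutions.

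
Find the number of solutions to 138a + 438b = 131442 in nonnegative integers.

gcd(438, 138) = 6  (438 = 3*138 + 24, 138 = 5*24 + 18, 24 = 1*18 + 6, 18 = 3*6).
Back-substituting, 138*(-19) + 438*(6) = 6.
Scale by 21907: one solution is (-416233, 131442). Reduce a mod 73: (13, 296).
General: a = 13 + 73t, b = 296 - 23t.
a ≥ 0 ⇒ t ≥ 0; b ≥ 0 ⇒ t ≤ 12. So t ∈ [0, 12]: 13 solutions.

13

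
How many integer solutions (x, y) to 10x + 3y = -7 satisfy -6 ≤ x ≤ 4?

gcd(10, 3):
  10 = 3×3 + 1
  3 = 3×1
so gcd(10, 3) = 1.
Back-substitute for Bézout coefficients:
  1 = 10 - 3×3
  ... = 10×(1) + 3×(-3)
Scale by -7: particular solution (-7, 21); reduce x mod 3: (2, -9).
General solution: x = 2 + 3t, y = -9 - 10t for integer t.
-6 ≤ 2 + 3t ≤ 4 gives t ∈ [-2, 0], which is 3 values.

3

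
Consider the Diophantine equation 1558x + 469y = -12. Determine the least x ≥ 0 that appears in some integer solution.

354

gcd(1558, 469):
  1558 = 3·469 + 151
  469 = 3·151 + 16
  151 = 9·16 + 7
  16 = 2·7 + 2
  7 = 3·2 + 1
  2 = 2·1
so gcd(1558, 469) = 1.
1 divides -12, so solutions exist.
Back-substitute for Bézout coefficients:
  1 = 7 - 3·2
  ... = 1558·(205) + 469·(-681)
Scale by -12/1 = -12: (x₀, y₀) = (-2460, 8172).
General solution: x = -2460 + 469t, y = 8172 - 1558t for integer t.
x ≥ 0: smallest is -2460 mod 469 = 354 (at t = 6), with y = -1176.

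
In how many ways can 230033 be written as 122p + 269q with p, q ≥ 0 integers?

7

gcd(269, 122) = 1.
By Bézout, 122*(86) + 269*(-39) = 1.
One solution: (40, 837).
General: p = 40 + 269t, q = 837 - 122t.
p ≥ 0 ⇒ t ≥ 0; q ≥ 0 ⇒ t ≤ 6. So t ∈ [0, 6]: 7 solutions.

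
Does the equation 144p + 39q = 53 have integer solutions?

no

gcd(144, 39) = 3  (144 = 3·39 + 27, 39 = 1·27 + 12, 27 = 2·12 + 3, 12 = 4·3).
3 does not divide 53 (remainder 2), so no integer solutions.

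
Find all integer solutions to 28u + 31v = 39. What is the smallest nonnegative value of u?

18

gcd(31, 28) = 1  (31 = 1×28 + 3, 28 = 9×3 + 1, 3 = 3×1).
1 divides 39, so solutions exist.
Back-substituting, 28×(10) + 31×(-9) = 1.
Scale by 39/1 = 39: (u₀, v₀) = (390, -351).
General solution: u = 390 + 31t, v = -351 - 28t for integer t.
u ≥ 0: smallest is 390 mod 31 = 18 (at t = -12), with v = -15.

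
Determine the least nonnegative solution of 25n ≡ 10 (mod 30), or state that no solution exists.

4

gcd(30, 25) = 5  (30 = 1×25 + 5, 25 = 5×5).
5 divides 10, so solutions exist.
Back-substituting, 25×(-1) + 30×(1) = 5.
So 25×(-1) ≡ 5 (mod 30); multiply by 2: n ≡ -2 (mod 6).
Smallest nonnegative: n = -2 mod 6 = 4.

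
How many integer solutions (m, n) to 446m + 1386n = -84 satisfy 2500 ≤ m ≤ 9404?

gcd(1386, 446):
  1386 = 3*446 + 48
  446 = 9*48 + 14
  48 = 3*14 + 6
  14 = 2*6 + 2
  6 = 3*2
so gcd(1386, 446) = 2.
Back-substitute for Bézout coefficients:
  2 = 14 - 2*6
  ... = 446*(202) + 1386*(-65)
Scale by -42: particular solution (-8484, 2730); reduce m mod 693: (525, -169).
General solution: m = 525 + 693t, n = -169 - 223t for integer t.
2500 ≤ 525 + 693t ≤ 9404 gives t ∈ [3, 12], which is 10 values.

10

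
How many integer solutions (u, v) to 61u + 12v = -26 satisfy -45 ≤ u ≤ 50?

8

gcd(61, 12) = 1.
By Bézout, 61×(1) + 12×(-5) = 1.
Particular solution: (10, -53).
General solution: u = 10 + 12t, v = -53 - 61t for integer t.
-45 ≤ 10 + 12t ≤ 50 gives t ∈ [-4, 3], which is 8 values.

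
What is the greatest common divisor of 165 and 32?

gcd(165, 32):
  165 = 5×32 + 5
  32 = 6×5 + 2
  5 = 2×2 + 1
  2 = 2×1
so gcd(165, 32) = 1.

1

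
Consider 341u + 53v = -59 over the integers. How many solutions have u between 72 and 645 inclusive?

gcd(341, 53) = 1.
By Bézout, 341*(-23) + 53*(148) = 1.
Particular solution: (32, -207).
General solution: u = 32 + 53t, v = -207 - 341t for integer t.
72 ≤ 32 + 53t ≤ 645 gives t ∈ [1, 11], which is 11 values.

11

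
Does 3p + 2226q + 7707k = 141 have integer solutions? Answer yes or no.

yes

gcd(2226, 3):
  2226 = 742·3
so gcd(2226, 3) = 3.
gcd(3, 7707) = 3.
3 divides 141, so integer solutions exist.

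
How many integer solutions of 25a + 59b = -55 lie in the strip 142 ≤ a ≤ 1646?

26

gcd(59, 25) = 1  (59 = 2*25 + 9, 25 = 2*9 + 7, 9 = 1*7 + 2, 7 = 3*2 + 1, 2 = 2*1).
Back-substituting, 25*(26) + 59*(-11) = 1.
Scale by -55: particular solution (-1430, 605); reduce a mod 59: (45, -20).
General solution: a = 45 + 59t, b = -20 - 25t for integer t.
142 ≤ 45 + 59t ≤ 1646 gives t ∈ [2, 27], which is 26 values.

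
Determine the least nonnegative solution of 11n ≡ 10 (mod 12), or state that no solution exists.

gcd(12, 11) = 1.
1 divides 10, so solutions exist.
By Bézout, 11*(-1) + 12*(1) = 1.
So 11*(-1) ≡ 1 (mod 12); multiply by 10: n ≡ -10 (mod 12).
Smallest nonnegative: n = -10 mod 12 = 2.

2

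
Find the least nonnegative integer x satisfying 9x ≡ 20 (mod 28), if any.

gcd(28, 9):
  28 = 3×9 + 1
  9 = 9×1
so gcd(28, 9) = 1.
1 divides 20, so solutions exist.
Back-substitute for Bézout coefficients:
  1 = 28 - 3×9
  ... = 9×(-3) + 28×(1)
So 9×(-3) ≡ 1 (mod 28); multiply by 20: x ≡ -60 (mod 28).
Smallest nonnegative: x = -60 mod 28 = 24.

24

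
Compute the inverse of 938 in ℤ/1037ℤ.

gcd(1037, 938):
  1037 = 1*938 + 99
  938 = 9*99 + 47
  99 = 2*47 + 5
  47 = 9*5 + 2
  5 = 2*2 + 1
  2 = 2*1
so gcd(1037, 938) = 1.
Back-substitute for Bézout coefficients:
  1 = 5 - 2*2
  ... = 938*(-419) + 1037*(379)
So 938*-419 ≡ 1 (mod 1037), and -419 mod 1037 = 618.

618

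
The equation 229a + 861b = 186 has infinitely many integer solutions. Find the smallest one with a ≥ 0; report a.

gcd(861, 229) = 1  (861 = 3*229 + 174, 229 = 1*174 + 55, 174 = 3*55 + 9, 55 = 6*9 + 1, 9 = 9*1).
1 divides 186, so solutions exist.
Back-substituting, 229*(94) + 861*(-25) = 1.
Scale by 186/1 = 186: (a₀, b₀) = (17484, -4650).
General solution: a = 17484 + 861t, b = -4650 - 229t for integer t.
a ≥ 0: smallest is 17484 mod 861 = 264 (at t = -20), with b = -70.

264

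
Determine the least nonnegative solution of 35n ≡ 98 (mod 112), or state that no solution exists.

6

gcd(112, 35):
  112 = 3×35 + 7
  35 = 5×7
so gcd(112, 35) = 7.
7 divides 98, so solutions exist.
Back-substitute for Bézout coefficients:
  7 = 112 - 3×35
  ... = 35×(-3) + 112×(1)
So 35×(-3) ≡ 7 (mod 112); multiply by 14: n ≡ -42 (mod 16).
Smallest nonnegative: n = -42 mod 16 = 6.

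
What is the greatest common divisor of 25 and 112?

1

gcd(112, 25):
  112 = 4·25 + 12
  25 = 2·12 + 1
  12 = 12·1
so gcd(112, 25) = 1.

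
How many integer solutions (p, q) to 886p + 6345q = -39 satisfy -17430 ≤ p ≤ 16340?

6

gcd(6345, 886) = 1  (6345 = 7*886 + 143, 886 = 6*143 + 28, 143 = 5*28 + 3, 28 = 9*3 + 1, 3 = 3*1).
Back-substituting, 886*(2041) + 6345*(-285) = 1.
Scale by -39: particular solution (-79599, 11115); reduce p mod 6345: (2886, -403).
General solution: p = 2886 + 6345t, q = -403 - 886t for integer t.
-17430 ≤ 2886 + 6345t ≤ 16340 gives t ∈ [-3, 2], which is 6 values.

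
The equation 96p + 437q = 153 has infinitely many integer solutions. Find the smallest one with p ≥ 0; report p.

343

gcd(437, 96):
  437 = 4×96 + 53
  96 = 1×53 + 43
  53 = 1×43 + 10
  43 = 4×10 + 3
  10 = 3×3 + 1
  3 = 3×1
so gcd(437, 96) = 1.
1 divides 153, so solutions exist.
Back-substitute for Bézout coefficients:
  1 = 10 - 3×3
  ... = 96×(-132) + 437×(29)
Scale by 153/1 = 153: (p₀, q₀) = (-20196, 4437).
General solution: p = -20196 + 437t, q = 4437 - 96t for integer t.
p ≥ 0: smallest is -20196 mod 437 = 343 (at t = 47), with q = -75.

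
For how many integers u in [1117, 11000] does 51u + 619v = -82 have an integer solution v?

gcd(619, 51):
  619 = 12*51 + 7
  51 = 7*7 + 2
  7 = 3*2 + 1
  2 = 2*1
so gcd(619, 51) = 1.
Back-substitute for Bézout coefficients:
  1 = 7 - 3*2
  ... = 51*(-267) + 619*(22)
Scale by -82: particular solution (21894, -1804); reduce u mod 619: (229, -19).
General solution: u = 229 + 619t, v = -19 - 51t for integer t.
1117 ≤ 229 + 619t ≤ 11000 gives t ∈ [2, 17], which is 16 values.

16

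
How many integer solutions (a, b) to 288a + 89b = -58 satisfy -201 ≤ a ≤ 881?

12

gcd(288, 89) = 1  (288 = 3·89 + 21, 89 = 4·21 + 5, 21 = 4·5 + 1, 5 = 5·1).
Back-substituting, 288·(17) + 89·(-55) = 1.
Scale by -58: particular solution (-986, 3190); reduce a mod 89: (82, -266).
General solution: a = 82 + 89t, b = -266 - 288t for integer t.
-201 ≤ 82 + 89t ≤ 881 gives t ∈ [-3, 8], which is 12 values.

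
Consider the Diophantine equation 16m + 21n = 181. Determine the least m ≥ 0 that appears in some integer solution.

gcd(21, 16) = 1.
1 divides 181, so solutions exist.
By Bézout, 16×(4) + 21×(-3) = 1.
Scale by 181/1 = 181: (m₀, n₀) = (724, -543).
General solution: m = 724 + 21t, n = -543 - 16t for integer t.
m ≥ 0: smallest is 724 mod 21 = 10 (at t = -34), with n = 1.

10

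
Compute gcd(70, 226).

gcd(226, 70):
  226 = 3*70 + 16
  70 = 4*16 + 6
  16 = 2*6 + 4
  6 = 1*4 + 2
  4 = 2*2
so gcd(226, 70) = 2.

2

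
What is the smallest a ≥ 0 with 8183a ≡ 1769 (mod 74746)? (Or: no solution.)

no solution

gcd(74746, 8183):
  74746 = 9×8183 + 1099
  8183 = 7×1099 + 490
  1099 = 2×490 + 119
  490 = 4×119 + 14
  119 = 8×14 + 7
  14 = 2×7
so gcd(74746, 8183) = 7.
7 does not divide 1769, so the congruence has no solution.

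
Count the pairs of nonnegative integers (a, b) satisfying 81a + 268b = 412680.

gcd(268, 81):
  268 = 3*81 + 25
  81 = 3*25 + 6
  25 = 4*6 + 1
  6 = 6*1
so gcd(268, 81) = 1.
Back-substitute for Bézout coefficients:
  1 = 25 - 4*6
  ... = 81*(-43) + 268*(13)
Scale by 412680: one solution is (-17745240, 5364840). Reduce a mod 268: (112, 1506).
General: a = 112 + 268t, b = 1506 - 81t.
a ≥ 0 ⇒ t ≥ 0; b ≥ 0 ⇒ t ≤ 18. So t ∈ [0, 18]: 19 solutions.

19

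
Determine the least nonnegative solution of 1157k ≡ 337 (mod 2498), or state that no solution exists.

gcd(2498, 1157) = 1  (2498 = 2·1157 + 184, 1157 = 6·184 + 53, 184 = 3·53 + 25, 53 = 2·25 + 3, 25 = 8·3 + 1, 3 = 3·1).
1 divides 337, so solutions exist.
Back-substituting, 1157·(-801) + 2498·(371) = 1.
So 1157·(-801) ≡ 1 (mod 2498); multiply by 337: k ≡ -269937 (mod 2498).
Smallest nonnegative: k = -269937 mod 2498 = 2345.

2345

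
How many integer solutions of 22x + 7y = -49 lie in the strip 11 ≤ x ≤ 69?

8

gcd(22, 7) = 1  (22 = 3·7 + 1, 7 = 7·1).
Back-substituting, 22·(1) + 7·(-3) = 1.
Scale by -49: particular solution (-49, 147); reduce x mod 7: (0, -7).
General solution: x = 0 + 7t, y = -7 - 22t for integer t.
11 ≤ 0 + 7t ≤ 69 gives t ∈ [2, 9], which is 8 values.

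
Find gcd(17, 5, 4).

gcd(17, 5):
  17 = 3*5 + 2
  5 = 2*2 + 1
  2 = 2*1
so gcd(17, 5) = 1.
gcd(1, 4) = 1.

1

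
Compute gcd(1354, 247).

gcd(1354, 247):
  1354 = 5·247 + 119
  247 = 2·119 + 9
  119 = 13·9 + 2
  9 = 4·2 + 1
  2 = 2·1
so gcd(1354, 247) = 1.

1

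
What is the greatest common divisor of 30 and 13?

gcd(30, 13) = 1  (30 = 2×13 + 4, 13 = 3×4 + 1, 4 = 4×1).

1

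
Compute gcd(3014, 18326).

22

gcd(18326, 3014) = 22  (18326 = 6*3014 + 242, 3014 = 12*242 + 110, 242 = 2*110 + 22, 110 = 5*22).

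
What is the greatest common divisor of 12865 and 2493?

1

gcd(12865, 2493):
  12865 = 5*2493 + 400
  2493 = 6*400 + 93
  400 = 4*93 + 28
  93 = 3*28 + 9
  28 = 3*9 + 1
  9 = 9*1
so gcd(12865, 2493) = 1.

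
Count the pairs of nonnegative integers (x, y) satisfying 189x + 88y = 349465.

21

gcd(189, 88) = 1.
By Bézout, 189·(-27) + 88·(58) = 1.
One solution: (69, 3823).
General: x = 69 + 88t, y = 3823 - 189t.
x ≥ 0 ⇒ t ≥ 0; y ≥ 0 ⇒ t ≤ 20. So t ∈ [0, 20]: 21 solutions.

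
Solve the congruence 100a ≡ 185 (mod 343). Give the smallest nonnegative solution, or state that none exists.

gcd(343, 100) = 1.
1 divides 185, so solutions exist.
By Bézout, 100·(-24) + 343·(7) = 1.
So 100·(-24) ≡ 1 (mod 343); multiply by 185: a ≡ -4440 (mod 343).
Smallest nonnegative: a = -4440 mod 343 = 19.

19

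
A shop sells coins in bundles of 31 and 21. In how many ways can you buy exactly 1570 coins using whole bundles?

2

Need nonnegative integers with 31j + 21k = 1570.
gcd(31, 21) = 1, and 31·(-2) + 21·(3) = 1.
So (j₀, k₀) = (-3140, 4710); general j = -3140 + 21t, k = 4710 - 31t.
j ≥ 0 ⇒ t ≥ 150; k ≥ 0 ⇒ t ≤ 151. That's 2 values of t.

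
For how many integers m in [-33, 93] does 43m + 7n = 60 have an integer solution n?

gcd(43, 7) = 1  (43 = 6·7 + 1, 7 = 7·1).
Back-substituting, 43·(1) + 7·(-6) = 1.
Scale by 60: particular solution (60, -360); reduce m mod 7: (4, -16).
General solution: m = 4 + 7t, n = -16 - 43t for integer t.
-33 ≤ 4 + 7t ≤ 93 gives t ∈ [-5, 12], which is 18 values.

18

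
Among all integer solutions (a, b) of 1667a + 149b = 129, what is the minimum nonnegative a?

127

gcd(1667, 149):
  1667 = 11*149 + 28
  149 = 5*28 + 9
  28 = 3*9 + 1
  9 = 9*1
so gcd(1667, 149) = 1.
1 divides 129, so solutions exist.
Back-substitute for Bézout coefficients:
  1 = 28 - 3*9
  ... = 1667*(16) + 149*(-179)
Scale by 129/1 = 129: (a₀, b₀) = (2064, -23091).
General solution: a = 2064 + 149t, b = -23091 - 1667t for integer t.
a ≥ 0: smallest is 2064 mod 149 = 127 (at t = -13), with b = -1420.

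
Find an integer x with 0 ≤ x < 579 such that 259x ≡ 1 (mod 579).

541

gcd(579, 259) = 1  (579 = 2·259 + 61, 259 = 4·61 + 15, 61 = 4·15 + 1, 15 = 15·1).
Back-substituting, 259·(-38) + 579·(17) = 1.
So 259·-38 ≡ 1 (mod 579), and -38 mod 579 = 541.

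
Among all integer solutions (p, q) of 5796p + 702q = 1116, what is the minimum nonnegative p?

14

gcd(5796, 702) = 18  (5796 = 8×702 + 180, 702 = 3×180 + 162, 180 = 1×162 + 18, 162 = 9×18).
18 divides 1116, so solutions exist.
Back-substituting, 5796×(4) + 702×(-33) = 18.
Scale by 1116/18 = 62: (p₀, q₀) = (248, -2046).
General solution: p = 248 + 39t, q = -2046 - 322t for integer t.
p ≥ 0: smallest is 248 mod 39 = 14 (at t = -6), with q = -114.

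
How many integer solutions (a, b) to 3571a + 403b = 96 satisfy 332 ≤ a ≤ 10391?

25

gcd(3571, 403) = 1.
By Bézout, 3571·(-36) + 403·(319) = 1.
Particular solution: (171, -1515).
General solution: a = 171 + 403t, b = -1515 - 3571t for integer t.
332 ≤ 171 + 403t ≤ 10391 gives t ∈ [1, 25], which is 25 values.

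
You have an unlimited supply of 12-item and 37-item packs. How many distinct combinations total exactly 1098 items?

2

Need nonnegative integers with 12j + 37k = 1098.
gcd(12, 37) = 1, and 12·(-3) + 37·(1) = 1.
So (j₀, k₀) = (-3294, 1098); general j = -3294 + 37t, k = 1098 - 12t.
j ≥ 0 ⇒ t ≥ 90; k ≥ 0 ⇒ t ≤ 91. That's 2 values of t.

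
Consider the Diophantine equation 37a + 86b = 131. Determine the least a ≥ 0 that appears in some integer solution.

57

gcd(86, 37) = 1  (86 = 2×37 + 12, 37 = 3×12 + 1, 12 = 12×1).
1 divides 131, so solutions exist.
Back-substituting, 37×(7) + 86×(-3) = 1.
Scale by 131/1 = 131: (a₀, b₀) = (917, -393).
General solution: a = 917 + 86t, b = -393 - 37t for integer t.
a ≥ 0: smallest is 917 mod 86 = 57 (at t = -10), with b = -23.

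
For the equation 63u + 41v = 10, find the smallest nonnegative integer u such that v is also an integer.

gcd(63, 41) = 1.
1 divides 10, so solutions exist.
By Bézout, 63·(-13) + 41·(20) = 1.
Scale by 10/1 = 10: (u₀, v₀) = (-130, 200).
General solution: u = -130 + 41t, v = 200 - 63t for integer t.
u ≥ 0: smallest is -130 mod 41 = 34 (at t = 4), with v = -52.

34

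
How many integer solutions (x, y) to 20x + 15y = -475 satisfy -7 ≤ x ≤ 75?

27

gcd(20, 15):
  20 = 1*15 + 5
  15 = 3*5
so gcd(20, 15) = 5.
Back-substitute for Bézout coefficients:
  5 = 20 - 1*15
  ... = 20*(1) + 15*(-1)
Scale by -95: particular solution (-95, 95); reduce x mod 3: (1, -33).
General solution: x = 1 + 3t, y = -33 - 4t for integer t.
-7 ≤ 1 + 3t ≤ 75 gives t ∈ [-2, 24], which is 27 values.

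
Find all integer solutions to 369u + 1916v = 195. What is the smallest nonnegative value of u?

499

gcd(1916, 369):
  1916 = 5×369 + 71
  369 = 5×71 + 14
  71 = 5×14 + 1
  14 = 14×1
so gcd(1916, 369) = 1.
1 divides 195, so solutions exist.
Back-substitute for Bézout coefficients:
  1 = 71 - 5×14
  ... = 369×(-135) + 1916×(26)
Scale by 195/1 = 195: (u₀, v₀) = (-26325, 5070).
General solution: u = -26325 + 1916t, v = 5070 - 369t for integer t.
u ≥ 0: smallest is -26325 mod 1916 = 499 (at t = 14), with v = -96.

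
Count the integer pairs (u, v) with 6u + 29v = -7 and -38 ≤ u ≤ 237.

10

gcd(29, 6) = 1.
By Bézout, 6×(5) + 29×(-1) = 1.
Particular solution: (23, -5).
General solution: u = 23 + 29t, v = -5 - 6t for integer t.
-38 ≤ 23 + 29t ≤ 237 gives t ∈ [-2, 7], which is 10 values.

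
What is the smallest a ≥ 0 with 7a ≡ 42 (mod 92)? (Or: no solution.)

6

gcd(92, 7) = 1  (92 = 13·7 + 1, 7 = 7·1).
1 divides 42, so solutions exist.
Back-substituting, 7·(-13) + 92·(1) = 1.
So 7·(-13) ≡ 1 (mod 92); multiply by 42: a ≡ -546 (mod 92).
Smallest nonnegative: a = -546 mod 92 = 6.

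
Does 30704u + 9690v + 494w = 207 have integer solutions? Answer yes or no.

gcd(30704, 9690) = 38.
gcd(38, 494) = 38.
38 does not divide 207 (remainder 17), so no integer solutions.

no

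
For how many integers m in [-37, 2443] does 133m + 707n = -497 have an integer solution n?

gcd(707, 133) = 7.
By Bézout, 133·(16) + 707·(-3) = 7.
Particular solution: (76, -15).
General solution: m = 76 + 101t, n = -15 - 19t for integer t.
-37 ≤ 76 + 101t ≤ 2443 gives t ∈ [-1, 23], which is 25 values.

25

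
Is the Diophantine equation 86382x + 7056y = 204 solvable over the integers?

no

gcd(86382, 7056) = 18  (86382 = 12·7056 + 1710, 7056 = 4·1710 + 216, 1710 = 7·216 + 198, 216 = 1·198 + 18, 198 = 11·18).
18 does not divide 204 (remainder 6), so no integer solutions.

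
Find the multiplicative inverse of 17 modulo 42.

5

gcd(42, 17) = 1  (42 = 2*17 + 8, 17 = 2*8 + 1, 8 = 8*1).
Back-substituting, 17*(5) + 42*(-2) = 1.
So 17*5 ≡ 1 (mod 42), and 5 mod 42 = 5.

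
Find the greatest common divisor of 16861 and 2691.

13

gcd(16861, 2691) = 13  (16861 = 6·2691 + 715, 2691 = 3·715 + 546, 715 = 1·546 + 169, 546 = 3·169 + 39, 169 = 4·39 + 13, 39 = 3·13).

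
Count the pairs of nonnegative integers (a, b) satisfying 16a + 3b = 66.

gcd(16, 3) = 1  (16 = 5·3 + 1, 3 = 3·1).
Back-substituting, 16·(1) + 3·(-5) = 1.
Scale by 66: one solution is (66, -330). Reduce a mod 3: (0, 22).
General: a = 0 + 3t, b = 22 - 16t.
a ≥ 0 ⇒ t ≥ 0; b ≥ 0 ⇒ t ≤ 1. So t ∈ [0, 1]: 2 solutions.

2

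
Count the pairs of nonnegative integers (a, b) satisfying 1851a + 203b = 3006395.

8

gcd(1851, 203) = 1  (1851 = 9*203 + 24, 203 = 8*24 + 11, 24 = 2*11 + 2, 11 = 5*2 + 1, 2 = 2*1).
Back-substituting, 1851*(-93) + 203*(848) = 1.
Scale by 3006395: one solution is (-279594735, 2549422960). Reduce a mod 203: (7, 14746).
General: a = 7 + 203t, b = 14746 - 1851t.
a ≥ 0 ⇒ t ≥ 0; b ≥ 0 ⇒ t ≤ 7. So t ∈ [0, 7]: 8 solutions.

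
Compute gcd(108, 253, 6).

1

gcd(253, 108):
  253 = 2*108 + 37
  108 = 2*37 + 34
  37 = 1*34 + 3
  34 = 11*3 + 1
  3 = 3*1
so gcd(253, 108) = 1.
gcd(1, 6) = 1.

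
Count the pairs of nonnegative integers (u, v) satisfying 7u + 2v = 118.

9

gcd(7, 2) = 1  (7 = 3·2 + 1, 2 = 2·1).
Back-substituting, 7·(1) + 2·(-3) = 1.
Scale by 118: one solution is (118, -354). Reduce u mod 2: (0, 59).
General: u = 0 + 2t, v = 59 - 7t.
u ≥ 0 ⇒ t ≥ 0; v ≥ 0 ⇒ t ≤ 8. So t ∈ [0, 8]: 9 solutions.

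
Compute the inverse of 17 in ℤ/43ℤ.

gcd(43, 17):
  43 = 2*17 + 9
  17 = 1*9 + 8
  9 = 1*8 + 1
  8 = 8*1
so gcd(43, 17) = 1.
Back-substitute for Bézout coefficients:
  1 = 9 - 1*8
  ... = 17*(-5) + 43*(2)
So 17*-5 ≡ 1 (mod 43), and -5 mod 43 = 38.

38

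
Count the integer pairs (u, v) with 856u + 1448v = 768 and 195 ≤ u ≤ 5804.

gcd(1448, 856):
  1448 = 1*856 + 592
  856 = 1*592 + 264
  592 = 2*264 + 64
  264 = 4*64 + 8
  64 = 8*8
so gcd(1448, 856) = 8.
Back-substitute for Bézout coefficients:
  8 = 264 - 4*64
  ... = 856*(22) + 1448*(-13)
Scale by 96: particular solution (2112, -1248); reduce u mod 181: (121, -71).
General solution: u = 121 + 181t, v = -71 - 107t for integer t.
195 ≤ 121 + 181t ≤ 5804 gives t ∈ [1, 31], which is 31 values.

31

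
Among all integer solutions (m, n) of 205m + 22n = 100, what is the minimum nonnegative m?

8

gcd(205, 22) = 1.
1 divides 100, so solutions exist.
By Bézout, 205×(-3) + 22×(28) = 1.
Scale by 100/1 = 100: (m₀, n₀) = (-300, 2800).
General solution: m = -300 + 22t, n = 2800 - 205t for integer t.
m ≥ 0: smallest is -300 mod 22 = 8 (at t = 14), with n = -70.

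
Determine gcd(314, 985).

1

gcd(985, 314) = 1  (985 = 3×314 + 43, 314 = 7×43 + 13, 43 = 3×13 + 4, 13 = 3×4 + 1, 4 = 4×1).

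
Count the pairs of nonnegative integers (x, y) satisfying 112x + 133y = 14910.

gcd(133, 112) = 7.
By Bézout, 112*(6) + 133*(-5) = 7.
One solution: (12, 102).
General: x = 12 + 19t, y = 102 - 16t.
x ≥ 0 ⇒ t ≥ 0; y ≥ 0 ⇒ t ≤ 6. So t ∈ [0, 6]: 7 solutions.

7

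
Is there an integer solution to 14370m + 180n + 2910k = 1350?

yes

gcd(14370, 180) = 30.
gcd(30, 2910) = 30.
30 divides 1350, so integer solutions exist.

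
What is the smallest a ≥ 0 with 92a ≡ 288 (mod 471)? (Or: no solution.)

126

gcd(471, 92) = 1  (471 = 5·92 + 11, 92 = 8·11 + 4, 11 = 2·4 + 3, 4 = 1·3 + 1, 3 = 3·1).
1 divides 288, so solutions exist.
Back-substituting, 92·(128) + 471·(-25) = 1.
So 92·(128) ≡ 1 (mod 471); multiply by 288: a ≡ 36864 (mod 471).
Smallest nonnegative: a = 36864 mod 471 = 126.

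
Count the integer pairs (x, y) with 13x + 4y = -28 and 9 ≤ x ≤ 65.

gcd(13, 4) = 1  (13 = 3*4 + 1, 4 = 4*1).
Back-substituting, 13*(1) + 4*(-3) = 1.
Scale by -28: particular solution (-28, 84); reduce x mod 4: (0, -7).
General solution: x = 0 + 4t, y = -7 - 13t for integer t.
9 ≤ 0 + 4t ≤ 65 gives t ∈ [3, 16], which is 14 values.

14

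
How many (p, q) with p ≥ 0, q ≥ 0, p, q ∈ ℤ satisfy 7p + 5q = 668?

19

gcd(7, 5):
  7 = 1*5 + 2
  5 = 2*2 + 1
  2 = 2*1
so gcd(7, 5) = 1.
Back-substitute for Bézout coefficients:
  1 = 5 - 2*2
  ... = 7*(-2) + 5*(3)
Scale by 668: one solution is (-1336, 2004). Reduce p mod 5: (4, 128).
General: p = 4 + 5t, q = 128 - 7t.
p ≥ 0 ⇒ t ≥ 0; q ≥ 0 ⇒ t ≤ 18. So t ∈ [0, 18]: 19 solutions.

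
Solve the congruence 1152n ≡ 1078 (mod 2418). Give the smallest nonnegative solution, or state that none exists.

gcd(2418, 1152) = 6  (2418 = 2·1152 + 114, 1152 = 10·114 + 12, 114 = 9·12 + 6, 12 = 2·6).
6 does not divide 1078, so the congruence has no solution.

no solution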